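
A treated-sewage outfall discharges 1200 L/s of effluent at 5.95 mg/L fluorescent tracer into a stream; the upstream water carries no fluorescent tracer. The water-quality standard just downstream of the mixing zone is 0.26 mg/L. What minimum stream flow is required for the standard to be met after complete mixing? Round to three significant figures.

26300 L/s

Set C_mix = 0.26: (Q·0 + 1200·5.950) / (Q + 1200) = 0.26
→ Q = 1200·(5.950 − 0.26)/(0.26 − 0) = 26260 L/s.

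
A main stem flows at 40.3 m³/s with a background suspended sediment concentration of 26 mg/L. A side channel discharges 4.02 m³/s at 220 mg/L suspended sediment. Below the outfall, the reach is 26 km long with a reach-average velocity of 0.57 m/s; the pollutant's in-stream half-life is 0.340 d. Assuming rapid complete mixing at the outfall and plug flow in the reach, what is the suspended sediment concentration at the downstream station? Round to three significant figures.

14.9 mg/L

Flow-weighted average: C = (40.30·26.00 + 4.020·220.0) / 44.32 = 1932/44.32 = 43.60 mg/L.
Travel time t = 26·1000 / 0.57 = 45610 s = 12.67 h.
Half-life 0.340 d → k = ln 2 / 0.340 = 2.039 d⁻¹.
Applying C = C₀e^(−kt): 43.60 × 0.3409 = 14.86 mg/L.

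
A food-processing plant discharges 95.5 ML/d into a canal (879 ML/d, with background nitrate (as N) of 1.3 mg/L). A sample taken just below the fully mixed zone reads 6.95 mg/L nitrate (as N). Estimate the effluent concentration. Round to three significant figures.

59.0 mg/L

Mass balance: 879.0·1.300 + 95.50·Cₑ = 974.5·6.950
→ Cₑ = (974.5·6.950 − 879.0·1.300) / 95.50 = 58.95 mg/L.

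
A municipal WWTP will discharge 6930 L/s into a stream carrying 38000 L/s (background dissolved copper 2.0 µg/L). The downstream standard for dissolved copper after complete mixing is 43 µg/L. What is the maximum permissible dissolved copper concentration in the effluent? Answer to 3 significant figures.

At the limit, (Qr·Cr + Qe·Cₑ)/(Qr + Qe) = 43:
Cₑ = (44930·43 − 38000·2.000) / 6930 = 267.8 µg/L.

268 µg/L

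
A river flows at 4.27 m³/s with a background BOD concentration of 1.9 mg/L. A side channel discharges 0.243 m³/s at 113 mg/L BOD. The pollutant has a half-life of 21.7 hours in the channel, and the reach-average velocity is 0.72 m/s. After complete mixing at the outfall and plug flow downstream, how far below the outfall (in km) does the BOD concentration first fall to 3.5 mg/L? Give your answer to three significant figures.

65.9 km

Mass balance: C = (4.270·1.900 + 0.2430·113.0) / 4.513 = 35.57/4.513 = 7.882 mg/L.
Half-life 21.7 h → k = ln 2 / 21.7 = 0.03194 h⁻¹ = 0.7666 d⁻¹.
Set 7.882·exp(−k·t) = 3.5 → t = ln(7.882/3.5)/k = 91500 s = 25.42 h.
Distance = v·t = 0.72·91500 = 65880 m = 65.88 km.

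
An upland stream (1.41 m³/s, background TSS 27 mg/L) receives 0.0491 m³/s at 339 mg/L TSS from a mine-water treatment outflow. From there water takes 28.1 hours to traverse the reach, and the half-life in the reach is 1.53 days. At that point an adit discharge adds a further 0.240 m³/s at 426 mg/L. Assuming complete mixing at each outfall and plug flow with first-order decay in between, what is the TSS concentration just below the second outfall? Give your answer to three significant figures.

After mixing, C = (1.410·27.00 + 0.04910·339.0) / 1.459 = 54.71/1.459 = 37.50 mg/L; combined flow 1.459 m³/s.
Half-life 1.53 d → k = ln 2 / 1.53 = 0.4530 d⁻¹.
After decay, C = 37.50 × e^(−kt) = 37.50 × 0.5884 = 22.06 mg/L.
Second outfall: C = (1.459·22.06 + 0.2400·426.0)/1.699 = 79.12 mg/L.

79.1 mg/L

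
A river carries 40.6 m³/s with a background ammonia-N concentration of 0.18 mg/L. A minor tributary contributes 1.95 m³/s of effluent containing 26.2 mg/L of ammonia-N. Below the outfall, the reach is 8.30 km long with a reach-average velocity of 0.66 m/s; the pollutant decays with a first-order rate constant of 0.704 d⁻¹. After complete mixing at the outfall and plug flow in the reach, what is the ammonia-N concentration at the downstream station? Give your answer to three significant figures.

1.24 mg/L

Mass balance: C = (40.60·0.1800 + 1.950·26.20) / 42.55 = 58.40/42.55 = 1.372 mg/L.
Travel time t = 8.30·1000 / 0.66 = 12580 s = 3.493 h.
Applying C = C₀e^(−kt): 1.372 × 0.9026 = 1.239 mg/L.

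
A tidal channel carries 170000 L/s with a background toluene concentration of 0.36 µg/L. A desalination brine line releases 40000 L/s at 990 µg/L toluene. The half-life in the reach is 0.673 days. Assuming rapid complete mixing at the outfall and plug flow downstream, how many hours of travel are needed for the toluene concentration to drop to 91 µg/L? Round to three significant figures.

After mixing, C = (170000·0.3600 + 40000·990.0) / 210000 = 39660000/210000 = 188.9 µg/L.
Half-life 0.673 d → k = ln 2 / 0.673 = 1.030 d⁻¹.
188.9·exp(−k·t) = 91 → t = ln(188.9/91)/k = 61250 s = 17.01 h.

17.0 h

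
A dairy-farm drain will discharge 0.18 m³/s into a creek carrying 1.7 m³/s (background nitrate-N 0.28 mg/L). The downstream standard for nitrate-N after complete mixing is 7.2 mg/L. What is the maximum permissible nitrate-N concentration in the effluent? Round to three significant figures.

At the limit, (Qr·Cr + Qe·Cₑ)/(Qr + Qe) = 7.2:
Cₑ = (1.880·7.2 − 1.700·0.2800) / 0.1800 = 72.56 mg/L.

72.6 mg/L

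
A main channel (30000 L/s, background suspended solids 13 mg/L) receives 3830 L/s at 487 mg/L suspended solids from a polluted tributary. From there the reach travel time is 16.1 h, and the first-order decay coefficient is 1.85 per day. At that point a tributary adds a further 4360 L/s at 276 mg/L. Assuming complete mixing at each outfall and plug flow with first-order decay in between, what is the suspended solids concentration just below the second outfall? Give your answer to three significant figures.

Mixed concentration C = ΣQC/ΣQ = (30000·13.00 + 3830·487.0) / 33830 = 2255000/33830 = 66.66 mg/L; combined flow 33830 L/s.
After decay, C = 66.66 × e^(−kt) = 66.66 × 0.2891 = 19.27 mg/L.
Second outfall: C = (33830·19.27 + 4360·276.0)/38190 = 48.58 mg/L.

48.6 mg/L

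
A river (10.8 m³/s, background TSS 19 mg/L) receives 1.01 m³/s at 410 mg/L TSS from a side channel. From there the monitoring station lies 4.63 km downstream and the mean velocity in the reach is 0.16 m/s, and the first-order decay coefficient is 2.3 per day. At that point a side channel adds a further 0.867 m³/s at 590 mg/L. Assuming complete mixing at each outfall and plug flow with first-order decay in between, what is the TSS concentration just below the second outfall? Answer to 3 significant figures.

Mass balance: C = (10.80·19.00 + 1.010·410.0) / 11.81 = 619.3/11.81 = 52.44 mg/L; combined flow 11.81 m³/s.
Travel time t = 4.63·1000 / 0.16 = 28940 s = 8.038 h.
First-order decay: C = 52.44·exp(−k·t) = 52.44·0.4629 = 24.27 mg/L.
At the second outfall, C = (11.81·24.27 + 0.8670·590.0) / (11.81 + 0.8670) = 62.96 mg/L.

63.0 mg/L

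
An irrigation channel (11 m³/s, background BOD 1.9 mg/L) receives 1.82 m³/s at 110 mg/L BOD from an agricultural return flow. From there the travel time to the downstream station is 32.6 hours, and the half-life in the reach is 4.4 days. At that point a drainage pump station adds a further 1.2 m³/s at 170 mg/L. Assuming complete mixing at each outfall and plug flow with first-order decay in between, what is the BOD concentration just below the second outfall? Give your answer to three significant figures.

Flow-weighted average: C = (11.00·1.900 + 1.820·110.0) / 12.82 = 221.1/12.82 = 17.25 mg/L; combined flow 12.82 m³/s.
Half-life 4.4 d → k = ln 2 / 4.4 = 0.1575 d⁻¹.
After decay, C = 17.25 × e^(−kt) = 17.25 × 0.8074 = 13.92 mg/L.
Second outfall: C = (12.82·13.92 + 1.200·170.0)/14.02 = 27.28 mg/L.

27.3 mg/L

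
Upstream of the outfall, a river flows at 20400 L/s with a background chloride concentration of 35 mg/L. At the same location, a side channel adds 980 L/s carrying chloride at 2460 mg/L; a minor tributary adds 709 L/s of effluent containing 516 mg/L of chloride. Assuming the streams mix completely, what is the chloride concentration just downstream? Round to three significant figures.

Mass balance: C = (20400·35.00 + 980.0·2460 + 709.0·516.0) / 22090 = 3491000/22090 = 158.0 mg/L.

158 mg/L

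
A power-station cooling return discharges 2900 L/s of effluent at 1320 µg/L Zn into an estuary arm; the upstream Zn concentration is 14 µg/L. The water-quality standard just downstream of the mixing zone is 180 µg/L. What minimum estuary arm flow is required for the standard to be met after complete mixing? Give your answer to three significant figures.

Set C_mix = 180: (Q·14.00 + 2900·1320) / (Q + 2900) = 180
→ Q = 2900·(1320 − 180)/(180 − 14.00) = 19920 L/s.

19900 L/s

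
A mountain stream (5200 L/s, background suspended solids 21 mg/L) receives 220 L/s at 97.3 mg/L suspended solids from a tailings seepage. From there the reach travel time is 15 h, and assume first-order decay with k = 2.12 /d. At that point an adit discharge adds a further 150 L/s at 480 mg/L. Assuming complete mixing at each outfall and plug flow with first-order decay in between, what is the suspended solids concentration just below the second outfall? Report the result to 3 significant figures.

19.2 mg/L

Mass balance: C = (5200·21.00 + 220.0·97.30) / 5420 = 130600/5420 = 24.10 mg/L; combined flow 5420 L/s.
Applying C = C₀e^(−kt): 24.10 × 0.2658 = 6.405 mg/L.
Second outfall: C = (5420·6.405 + 150.0·480.0)/5570 = 19.16 mg/L.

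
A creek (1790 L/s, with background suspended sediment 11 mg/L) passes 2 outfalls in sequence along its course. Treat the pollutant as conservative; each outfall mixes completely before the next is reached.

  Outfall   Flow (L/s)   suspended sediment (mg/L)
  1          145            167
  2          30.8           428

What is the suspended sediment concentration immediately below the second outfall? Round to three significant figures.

29.0 mg/L

Below outfall 1: Q → 1935 L/s, C = (1790·11.00 + 145.0·167.0)/1935 = 22.69 mg/L.
Below outfall 2: Q → 1966 L/s, C = (1935·22.69 + 30.80·428.0)/1966 = 29.04 mg/L.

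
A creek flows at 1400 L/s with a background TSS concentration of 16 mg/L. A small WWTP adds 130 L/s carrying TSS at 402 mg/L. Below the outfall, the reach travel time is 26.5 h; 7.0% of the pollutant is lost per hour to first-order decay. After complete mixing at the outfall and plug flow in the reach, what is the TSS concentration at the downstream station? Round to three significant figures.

7.13 mg/L

Flow-weighted average: C = (1400·16.00 + 130.0·402.0) / 1530 = 74660/1530 = 48.80 mg/L.
7.0%/h lost → k = −ln(1 − 0.07) = 0.07257 h⁻¹.
First-order decay: C = 48.80·exp(−k·t) = 48.80·0.1461 = 7.132 mg/L.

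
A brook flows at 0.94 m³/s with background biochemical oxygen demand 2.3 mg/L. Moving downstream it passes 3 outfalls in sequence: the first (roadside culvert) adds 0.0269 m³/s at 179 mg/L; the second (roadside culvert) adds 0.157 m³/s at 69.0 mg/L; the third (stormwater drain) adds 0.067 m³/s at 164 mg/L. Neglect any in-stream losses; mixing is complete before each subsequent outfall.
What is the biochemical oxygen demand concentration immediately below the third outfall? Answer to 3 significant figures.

24.2 mg/L

After outfall 1: Q = 0.9400 + 0.02690 = 0.9669 m³/s; C = (0.9400·2.300 + 0.02690·179.0)/0.9669 = 7.216 mg/L.
After outfall 2: Q = 0.9669 + 0.1570 = 1.124 m³/s; C = (0.9669·7.216 + 0.1570·69.00)/1.124 = 15.85 mg/L.
After outfall 3: Q = 1.124 + 0.06700 = 1.191 m³/s; C = (1.124·15.85 + 0.06700·164.0)/1.191 = 24.18 mg/L.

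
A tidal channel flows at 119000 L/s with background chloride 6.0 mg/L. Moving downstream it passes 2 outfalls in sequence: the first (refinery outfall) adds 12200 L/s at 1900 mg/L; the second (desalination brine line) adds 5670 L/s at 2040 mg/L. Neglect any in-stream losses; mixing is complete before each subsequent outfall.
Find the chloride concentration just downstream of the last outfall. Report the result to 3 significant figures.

Below outfall 1: Q → 131200 L/s, C = (119000·6.000 + 12200·1900)/131200 = 182.1 mg/L.
Below outfall 2: Q → 136900 L/s, C = (131200·182.1 + 5670·2040)/136900 = 259.1 mg/L.

259 mg/L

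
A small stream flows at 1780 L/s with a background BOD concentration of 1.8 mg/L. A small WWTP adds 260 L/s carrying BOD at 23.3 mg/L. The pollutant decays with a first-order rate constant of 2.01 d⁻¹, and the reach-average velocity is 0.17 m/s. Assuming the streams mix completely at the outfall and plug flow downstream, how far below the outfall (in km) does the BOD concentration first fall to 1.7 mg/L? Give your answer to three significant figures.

Mass balance: C = (1780·1.800 + 260.0·23.30) / 2040 = 9262/2040 = 4.540 mg/L.
Set 4.540·exp(−k·t) = 1.7 → t = ln(4.540/1.7)/k = 42230 s = 11.73 h.
Distance = v·t = 0.17·42230 = 7178 m = 7.178 km.

7.18 km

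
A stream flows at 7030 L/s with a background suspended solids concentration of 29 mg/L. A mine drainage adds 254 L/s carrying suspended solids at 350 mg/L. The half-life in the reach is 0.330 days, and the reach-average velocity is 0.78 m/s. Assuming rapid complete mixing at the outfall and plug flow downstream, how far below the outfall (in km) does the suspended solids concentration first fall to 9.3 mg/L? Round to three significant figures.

47.0 km

Mass balance: C = (7030·29.00 + 254.0·350.0) / 7284 = 292800/7284 = 40.19 mg/L.
Half-life 0.330 d → k = ln 2 / 0.330 = 2.100 d⁻¹.
Set 40.19·exp(−k·t) = 9.3 → t = ln(40.19/9.3)/k = 60210 s = 16.72 h.
Distance = v·t = 0.78·60210 = 46960 m = 46.96 km.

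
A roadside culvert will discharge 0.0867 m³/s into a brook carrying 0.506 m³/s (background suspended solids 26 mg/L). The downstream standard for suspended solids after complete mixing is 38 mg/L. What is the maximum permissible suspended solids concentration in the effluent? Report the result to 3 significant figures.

108 mg/L

At the limit, (Qr·Cr + Qe·Cₑ)/(Qr + Qe) = 38:
Cₑ = (0.5927·38 − 0.5060·26.00) / 0.08670 = 108.0 mg/L.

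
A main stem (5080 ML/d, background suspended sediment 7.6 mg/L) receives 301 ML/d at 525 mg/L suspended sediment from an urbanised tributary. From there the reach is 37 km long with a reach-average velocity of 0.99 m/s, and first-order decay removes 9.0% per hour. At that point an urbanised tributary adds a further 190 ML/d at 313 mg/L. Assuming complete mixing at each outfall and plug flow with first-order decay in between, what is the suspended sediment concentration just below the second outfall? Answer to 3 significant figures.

23.9 mg/L

Conservation of mass: C = (5080·7.600 + 301.0·525.0) / 5381 = 196600/5381 = 36.54 mg/L; combined flow 5381 ML/d.
Travel time t = 37·1000 / 0.99 = 37370 s = 10.38 h.
9.0%/h lost → k = −ln(1 − 0.09) = 0.09431 h⁻¹.
After decay, C = 36.54 × e^(−kt) = 36.54 × 0.3757 = 13.73 mg/L.
Second outfall: C = (5381·13.73 + 190.0·313.0)/5571 = 23.93 mg/L.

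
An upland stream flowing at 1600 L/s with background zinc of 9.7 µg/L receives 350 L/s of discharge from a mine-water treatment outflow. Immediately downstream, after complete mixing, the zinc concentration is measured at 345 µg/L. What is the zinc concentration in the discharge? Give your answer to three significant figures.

1880 µg/L

Mass balance: 1600·9.700 + 350.0·Cₑ = 1950·345.0
→ Cₑ = (1950·345.0 − 1600·9.700) / 350.0 = 1878 µg/L.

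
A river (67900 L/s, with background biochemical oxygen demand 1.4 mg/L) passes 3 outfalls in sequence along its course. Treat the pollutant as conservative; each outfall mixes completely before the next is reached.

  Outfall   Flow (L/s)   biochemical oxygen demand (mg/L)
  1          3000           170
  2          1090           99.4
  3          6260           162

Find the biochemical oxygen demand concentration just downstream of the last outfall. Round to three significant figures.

22.1 mg/L

Below outfall 1: Q → 70900 L/s, C = (67900·1.400 + 3000·170.0)/70900 = 8.534 mg/L.
Below outfall 2: Q → 71990 L/s, C = (70900·8.534 + 1090·99.40)/71990 = 9.910 mg/L.
Below outfall 3: Q → 78250 L/s, C = (71990·9.910 + 6260·162.0)/78250 = 22.08 mg/L.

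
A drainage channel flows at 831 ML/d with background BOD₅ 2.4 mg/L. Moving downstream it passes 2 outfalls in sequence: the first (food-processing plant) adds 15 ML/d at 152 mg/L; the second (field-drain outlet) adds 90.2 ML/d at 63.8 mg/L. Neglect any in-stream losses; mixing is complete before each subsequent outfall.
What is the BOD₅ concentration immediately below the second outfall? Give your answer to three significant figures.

10.7 mg/L

After outfall 1: Q = 831.0 + 15.00 = 846.0 ML/d; C = (831.0·2.400 + 15.00·152.0)/846.0 = 5.052 mg/L.
After outfall 2: Q = 846.0 + 90.20 = 936.2 ML/d; C = (846.0·5.052 + 90.20·63.80)/936.2 = 10.71 mg/L.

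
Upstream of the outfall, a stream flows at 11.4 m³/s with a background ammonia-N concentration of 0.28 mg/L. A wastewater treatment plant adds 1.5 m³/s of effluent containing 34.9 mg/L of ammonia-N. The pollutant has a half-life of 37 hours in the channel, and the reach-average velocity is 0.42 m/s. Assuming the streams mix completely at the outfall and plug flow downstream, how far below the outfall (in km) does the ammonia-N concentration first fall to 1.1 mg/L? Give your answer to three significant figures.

Conservation of mass: C = (11.40·0.2800 + 1.500·34.90) / 12.90 = 55.54/12.90 = 4.306 mg/L.
Half-life 37 h → k = ln 2 / 37 = 0.01873 h⁻¹ = 0.4496 d⁻¹.
Set 4.306·exp(−k·t) = 1.1 → t = ln(4.306/1.1)/k = 262200 s = 72.84 h.
Distance = v·t = 0.42·262200 = 110100 m = 110.1 km.

110 km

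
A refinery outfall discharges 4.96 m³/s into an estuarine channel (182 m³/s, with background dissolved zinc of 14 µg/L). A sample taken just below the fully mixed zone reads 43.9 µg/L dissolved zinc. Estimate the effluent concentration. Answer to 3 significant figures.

1140 µg/L

Mass balance: 182.0·14.00 + 4.960·Cₑ = 187.0·43.90
→ Cₑ = (187.0·43.90 − 182.0·14.00) / 4.960 = 1141 µg/L.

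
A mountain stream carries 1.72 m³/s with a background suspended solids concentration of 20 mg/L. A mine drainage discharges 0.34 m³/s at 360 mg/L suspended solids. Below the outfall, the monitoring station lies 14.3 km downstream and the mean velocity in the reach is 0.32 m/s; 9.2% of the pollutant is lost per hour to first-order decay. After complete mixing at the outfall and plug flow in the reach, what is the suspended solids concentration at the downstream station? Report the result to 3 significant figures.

23.0 mg/L

Flow-weighted average: C = (1.720·20.00 + 0.3400·360.0) / 2.060 = 156.8/2.060 = 76.12 mg/L.
Travel time t = 14.3·1000 / 0.32 = 44690 s = 12.41 h.
9.2%/h lost → k = −ln(1 − 0.092) = 0.09651 h⁻¹.
After decay, C = 76.12 × e^(−kt) = 76.12 × 0.3018 = 22.97 mg/L.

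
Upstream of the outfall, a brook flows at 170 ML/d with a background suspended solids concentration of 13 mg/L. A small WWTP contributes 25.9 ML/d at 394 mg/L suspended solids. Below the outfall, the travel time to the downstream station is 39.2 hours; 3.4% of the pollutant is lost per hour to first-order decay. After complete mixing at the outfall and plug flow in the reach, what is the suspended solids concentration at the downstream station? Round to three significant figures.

16.3 mg/L

Mass balance: C = (170.0·13.00 + 25.90·394.0) / 195.9 = 12410/195.9 = 63.37 mg/L.
3.4%/h lost → k = −ln(1 − 0.034) = 0.03459 h⁻¹.
After decay, C = 63.37 × e^(−kt) = 63.37 × 0.2577 = 16.33 mg/L.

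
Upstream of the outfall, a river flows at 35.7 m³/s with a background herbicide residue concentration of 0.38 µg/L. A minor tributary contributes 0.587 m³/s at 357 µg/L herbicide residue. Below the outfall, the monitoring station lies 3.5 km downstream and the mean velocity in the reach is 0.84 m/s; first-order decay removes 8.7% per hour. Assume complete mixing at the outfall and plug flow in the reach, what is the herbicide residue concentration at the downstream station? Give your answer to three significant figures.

5.53 µg/L

Mixed concentration C = ΣQC/ΣQ = (35.70·0.3800 + 0.5870·357.0) / 36.29 = 223.1/36.29 = 6.149 µg/L.
Travel time t = 3.5·1000 / 0.84 = 4167 s = 1.157 h.
8.7%/h lost → k = −ln(1 − 0.087) = 0.09102 h⁻¹.
Decay over the reach: 6.149·exp(−kt) = 6.149·0.9000 = 5.534 µg/L.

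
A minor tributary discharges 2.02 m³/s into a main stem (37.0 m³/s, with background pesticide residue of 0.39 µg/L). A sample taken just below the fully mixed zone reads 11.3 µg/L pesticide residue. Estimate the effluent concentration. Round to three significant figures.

211 µg/L

Mass balance: 37.00·0.3900 + 2.020·Cₑ = 39.02·11.30
→ Cₑ = (39.02·11.30 − 37.00·0.3900) / 2.020 = 211.1 µg/L.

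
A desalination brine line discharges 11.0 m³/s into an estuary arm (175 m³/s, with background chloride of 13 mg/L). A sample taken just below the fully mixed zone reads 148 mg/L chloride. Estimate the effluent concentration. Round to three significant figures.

Mass balance: 175.0·13.00 + 11.00·Cₑ = 186.0·148.0
→ Cₑ = (186.0·148.0 − 175.0·13.00) / 11.00 = 2296 mg/L.

2300 mg/L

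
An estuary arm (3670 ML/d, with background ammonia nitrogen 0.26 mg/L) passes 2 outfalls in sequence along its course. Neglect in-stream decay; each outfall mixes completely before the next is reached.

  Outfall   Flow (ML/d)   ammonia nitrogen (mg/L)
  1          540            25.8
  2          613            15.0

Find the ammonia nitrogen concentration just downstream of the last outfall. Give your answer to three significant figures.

4.99 mg/L

Below outfall 1: Q → 4210 ML/d, C = (3670·0.2600 + 540.0·25.80)/4210 = 3.536 mg/L.
Below outfall 2: Q → 4823 ML/d, C = (4210·3.536 + 613.0·15.00)/4823 = 4.993 mg/L.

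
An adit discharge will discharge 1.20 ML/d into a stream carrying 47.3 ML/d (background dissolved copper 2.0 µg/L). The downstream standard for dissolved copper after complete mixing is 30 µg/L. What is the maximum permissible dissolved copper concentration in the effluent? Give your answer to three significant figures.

At the limit, (Qr·Cr + Qe·Cₑ)/(Qr + Qe) = 30:
Cₑ = (48.50·30 − 47.30·2.000) / 1.200 = 1134 µg/L.

1130 µg/L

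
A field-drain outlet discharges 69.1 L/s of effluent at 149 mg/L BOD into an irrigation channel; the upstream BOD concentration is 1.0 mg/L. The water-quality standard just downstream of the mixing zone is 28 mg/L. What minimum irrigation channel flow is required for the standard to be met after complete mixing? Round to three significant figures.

310 L/s

Set C_mix = 28: (Q·1.000 + 69.10·149.0) / (Q + 69.10) = 28
→ Q = 69.10·(149.0 − 28)/(28 − 1.000) = 309.7 L/s.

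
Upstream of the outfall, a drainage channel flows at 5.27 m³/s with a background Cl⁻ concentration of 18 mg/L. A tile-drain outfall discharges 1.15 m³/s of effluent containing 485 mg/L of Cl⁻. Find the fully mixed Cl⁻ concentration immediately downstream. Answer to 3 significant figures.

102 mg/L

After mixing, C = (5.270·18.00 + 1.150·485.0) / 6.420 = 652.6/6.420 = 101.7 mg/L.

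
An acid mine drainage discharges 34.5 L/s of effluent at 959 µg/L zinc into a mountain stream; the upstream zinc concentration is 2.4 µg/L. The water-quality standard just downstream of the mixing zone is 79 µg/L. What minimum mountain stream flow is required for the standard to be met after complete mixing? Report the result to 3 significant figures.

396 L/s

Set C_mix = 79: (Q·2.400 + 34.50·959.0) / (Q + 34.50) = 79
→ Q = 34.50·(959.0 − 79)/(79 − 2.400) = 396.3 L/s.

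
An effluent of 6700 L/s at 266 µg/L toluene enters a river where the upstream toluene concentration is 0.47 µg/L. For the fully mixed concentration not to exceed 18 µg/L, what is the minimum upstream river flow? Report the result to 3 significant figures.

94800 L/s

Set C_mix = 18: (Q·0.4700 + 6700·266.0) / (Q + 6700) = 18
→ Q = 6700·(266.0 − 18)/(18 − 0.4700) = 94790 L/s.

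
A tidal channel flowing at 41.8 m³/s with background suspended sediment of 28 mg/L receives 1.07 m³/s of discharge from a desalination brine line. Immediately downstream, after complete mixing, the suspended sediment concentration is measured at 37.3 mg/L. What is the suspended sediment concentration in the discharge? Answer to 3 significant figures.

401 mg/L

Mass balance: 41.80·28.00 + 1.070·Cₑ = 42.87·37.30
→ Cₑ = (42.87·37.30 − 41.80·28.00) / 1.070 = 400.6 mg/L.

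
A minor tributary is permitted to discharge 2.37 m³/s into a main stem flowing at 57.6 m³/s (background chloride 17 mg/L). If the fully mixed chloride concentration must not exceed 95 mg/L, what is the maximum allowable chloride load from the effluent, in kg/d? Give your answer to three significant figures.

Mass balance at the limit: 57.60·17.00 + 2.370·Cₑ = 59.97·95 → Cₑ = 1991 mg/L.
Load = 2.370 m³/s × 1991 g/m³ × 86 400 s/d = 407600 kg/d.

408000 kg/d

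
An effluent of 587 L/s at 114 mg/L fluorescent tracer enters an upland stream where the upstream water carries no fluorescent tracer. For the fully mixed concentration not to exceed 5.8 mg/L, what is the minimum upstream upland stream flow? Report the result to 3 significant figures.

Set C_mix = 5.8: (Q·0 + 587.0·114.0) / (Q + 587.0) = 5.8
→ Q = 587.0·(114.0 − 5.8)/(5.8 − 0) = 10950 L/s.

11000 L/s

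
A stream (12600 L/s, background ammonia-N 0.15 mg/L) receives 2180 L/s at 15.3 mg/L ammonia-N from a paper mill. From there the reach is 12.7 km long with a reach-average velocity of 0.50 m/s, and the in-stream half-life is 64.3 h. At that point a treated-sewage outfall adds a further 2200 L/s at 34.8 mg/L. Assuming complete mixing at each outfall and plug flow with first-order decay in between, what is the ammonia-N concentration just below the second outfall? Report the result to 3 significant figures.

6.43 mg/L

After mixing, C = (12600·0.1500 + 2180·15.30) / 14780 = 35240/14780 = 2.385 mg/L; combined flow 14780 L/s.
Travel time t = 12.7·1000 / 0.50 = 25400 s = 7.056 h.
Half-life 64.3 h → k = ln 2 / 64.3 = 0.01078 h⁻¹ = 0.2587 d⁻¹.
Decay over the reach: 2.385·exp(−kt) = 2.385·0.9268 = 2.210 mg/L.
At the second outfall, C = (14780·2.210 + 2200·34.80) / (14780 + 2200) = 6.432 mg/L.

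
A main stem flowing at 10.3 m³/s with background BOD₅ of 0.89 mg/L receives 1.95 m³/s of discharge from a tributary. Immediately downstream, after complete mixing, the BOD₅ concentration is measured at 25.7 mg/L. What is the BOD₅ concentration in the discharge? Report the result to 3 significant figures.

157 mg/L

Mass balance: 10.30·0.8900 + 1.950·Cₑ = 12.25·25.70
→ Cₑ = (12.25·25.70 − 10.30·0.8900) / 1.950 = 156.7 mg/L.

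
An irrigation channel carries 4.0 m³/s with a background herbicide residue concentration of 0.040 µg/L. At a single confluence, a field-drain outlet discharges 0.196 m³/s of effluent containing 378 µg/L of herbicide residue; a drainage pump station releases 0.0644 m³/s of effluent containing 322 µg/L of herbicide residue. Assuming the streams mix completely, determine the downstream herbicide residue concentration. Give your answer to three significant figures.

Conservation of mass: C = (4.000·0.04000 + 0.1960·378.0 + 0.06440·322.0) / 4.260 = 94.98/4.260 = 22.29 µg/L.

22.3 µg/L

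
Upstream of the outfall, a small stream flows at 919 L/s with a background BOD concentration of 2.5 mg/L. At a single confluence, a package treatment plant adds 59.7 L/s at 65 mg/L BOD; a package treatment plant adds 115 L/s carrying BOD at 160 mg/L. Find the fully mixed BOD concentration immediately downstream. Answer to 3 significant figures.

Mass balance: C = (919.0·2.500 + 59.70·65.00 + 115.0·160.0) / 1094 = 24580/1094 = 22.47 mg/L.

22.5 mg/L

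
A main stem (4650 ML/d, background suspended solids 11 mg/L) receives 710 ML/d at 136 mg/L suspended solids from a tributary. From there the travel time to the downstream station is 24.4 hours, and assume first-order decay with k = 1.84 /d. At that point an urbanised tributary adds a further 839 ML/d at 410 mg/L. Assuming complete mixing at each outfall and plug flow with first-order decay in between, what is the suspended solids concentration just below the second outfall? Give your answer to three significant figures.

Conservation of mass: C = (4650·11.00 + 710.0·136.0) / 5360 = 147700/5360 = 27.56 mg/L; combined flow 5360 ML/d.
First-order decay: C = 27.56·exp(−k·t) = 27.56·0.1540 = 4.244 mg/L.
At the second outfall, C = (5360·4.244 + 839.0·410.0) / (5360 + 839.0) = 59.16 mg/L.

59.2 mg/L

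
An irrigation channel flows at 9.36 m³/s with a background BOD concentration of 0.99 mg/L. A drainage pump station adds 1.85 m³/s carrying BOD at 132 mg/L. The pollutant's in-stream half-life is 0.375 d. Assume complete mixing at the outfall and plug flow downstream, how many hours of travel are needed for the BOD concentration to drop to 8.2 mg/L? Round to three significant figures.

Conservation of mass: C = (9.360·0.9900 + 1.850·132.0) / 11.21 = 253.5/11.21 = 22.61 mg/L.
Half-life 0.375 d → k = ln 2 / 0.375 = 1.848 d⁻¹.
22.61·exp(−k·t) = 8.2 → t = ln(22.61/8.2)/k = 47410 s = 13.17 h.

13.2 h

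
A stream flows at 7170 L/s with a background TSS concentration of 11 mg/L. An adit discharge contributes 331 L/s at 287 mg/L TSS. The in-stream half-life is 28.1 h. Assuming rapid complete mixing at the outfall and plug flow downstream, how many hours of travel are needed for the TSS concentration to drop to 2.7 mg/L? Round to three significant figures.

87.2 h

Mass balance: C = (7170·11.00 + 331.0·287.0) / 7501 = 173900/7501 = 23.18 mg/L.
Half-life 28.1 h → k = ln 2 / 28.1 = 0.02467 h⁻¹ = 0.5920 d⁻¹.
23.18·exp(−k·t) = 2.7 → t = ln(23.18/2.7)/k = 313800 s = 87.16 h.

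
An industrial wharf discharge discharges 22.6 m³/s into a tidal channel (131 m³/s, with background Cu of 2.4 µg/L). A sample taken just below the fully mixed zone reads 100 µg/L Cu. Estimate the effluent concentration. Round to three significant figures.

Mass balance: 131.0·2.400 + 22.60·Cₑ = 153.6·100.0
→ Cₑ = (153.6·100.0 − 131.0·2.400) / 22.60 = 665.7 µg/L.

666 µg/L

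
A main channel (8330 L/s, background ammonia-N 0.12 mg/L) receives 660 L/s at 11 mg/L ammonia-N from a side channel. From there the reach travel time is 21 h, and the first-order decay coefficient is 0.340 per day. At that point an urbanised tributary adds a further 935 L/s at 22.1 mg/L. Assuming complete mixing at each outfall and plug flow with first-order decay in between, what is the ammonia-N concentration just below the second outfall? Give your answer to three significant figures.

Mixed concentration C = ΣQC/ΣQ = (8330·0.1200 + 660.0·11.00) / 8990 = 8260/8990 = 0.9188 mg/L; combined flow 8990 L/s.
First-order decay: C = 0.9188·exp(−k·t) = 0.9188·0.7427 = 0.6823 mg/L.
At the second outfall, C = (8990·0.6823 + 935.0·22.10) / (8990 + 935.0) = 2.700 mg/L.

2.70 mg/L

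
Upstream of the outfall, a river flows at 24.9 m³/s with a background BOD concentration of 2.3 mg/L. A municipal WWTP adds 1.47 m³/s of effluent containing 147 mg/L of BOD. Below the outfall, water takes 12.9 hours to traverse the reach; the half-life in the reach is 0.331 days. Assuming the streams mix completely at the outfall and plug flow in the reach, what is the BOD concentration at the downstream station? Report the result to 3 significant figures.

Flow-weighted average: C = (24.90·2.300 + 1.470·147.0) / 26.37 = 273.4/26.37 = 10.37 mg/L.
Half-life 0.331 d → k = ln 2 / 0.331 = 2.094 d⁻¹.
After decay, C = 10.37 × e^(−kt) = 10.37 × 0.3245 = 3.364 mg/L.

3.36 mg/L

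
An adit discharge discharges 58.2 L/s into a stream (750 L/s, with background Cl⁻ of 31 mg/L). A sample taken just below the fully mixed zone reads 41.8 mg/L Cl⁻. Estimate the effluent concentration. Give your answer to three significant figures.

Mass balance: 750.0·31.00 + 58.20·Cₑ = 808.2·41.80
→ Cₑ = (808.2·41.80 − 750.0·31.00) / 58.20 = 181.0 mg/L.

181 mg/L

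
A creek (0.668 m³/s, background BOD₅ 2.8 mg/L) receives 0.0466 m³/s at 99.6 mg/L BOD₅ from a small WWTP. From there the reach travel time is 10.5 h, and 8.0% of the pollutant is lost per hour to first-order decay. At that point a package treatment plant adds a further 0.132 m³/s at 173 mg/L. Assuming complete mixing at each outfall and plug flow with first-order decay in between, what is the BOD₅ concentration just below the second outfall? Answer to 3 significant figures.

30.2 mg/L

Conservation of mass: C = (0.6680·2.800 + 0.04660·99.60) / 0.7146 = 6.512/0.7146 = 9.112 mg/L; combined flow 0.7146 m³/s.
8.0%/h lost → k = −ln(1 − 0.08) = 0.08338 h⁻¹.
After decay, C = 9.112 × e^(−kt) = 9.112 × 0.4167 = 3.797 mg/L.
Second outfall: C = (0.7146·3.797 + 0.1320·173.0)/0.8466 = 30.18 mg/L.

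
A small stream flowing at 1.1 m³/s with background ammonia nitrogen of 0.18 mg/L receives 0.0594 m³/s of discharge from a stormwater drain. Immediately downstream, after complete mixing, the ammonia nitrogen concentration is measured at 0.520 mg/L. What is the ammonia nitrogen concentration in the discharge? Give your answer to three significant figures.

6.82 mg/L

Mass balance: 1.100·0.1800 + 0.05940·Cₑ = 1.159·0.5200
→ Cₑ = (1.159·0.5200 − 1.100·0.1800) / 0.05940 = 6.816 mg/L.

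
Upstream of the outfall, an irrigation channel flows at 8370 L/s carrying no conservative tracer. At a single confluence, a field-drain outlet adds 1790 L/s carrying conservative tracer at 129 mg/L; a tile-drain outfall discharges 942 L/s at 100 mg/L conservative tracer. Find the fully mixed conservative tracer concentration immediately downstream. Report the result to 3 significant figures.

29.3 mg/L

Flow-weighted average: C = (8370·0 + 1790·129.0 + 942.0·100.0) / 11100 = 325100/11100 = 29.28 mg/L.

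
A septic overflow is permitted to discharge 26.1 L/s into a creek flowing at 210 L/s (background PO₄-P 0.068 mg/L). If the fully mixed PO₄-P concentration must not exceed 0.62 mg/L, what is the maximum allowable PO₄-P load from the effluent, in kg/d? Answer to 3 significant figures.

Mass balance at the limit: 210.0·0.06800 + 26.10·Cₑ = 236.1·0.62 → Cₑ = 5.061 mg/L.
26.10 L/s = 0.02610 m³/s. Load = 0.02610 m³/s × 5.061 g/m³ × 86 400 s/d = 11.41 kg/d.

11.4 kg/d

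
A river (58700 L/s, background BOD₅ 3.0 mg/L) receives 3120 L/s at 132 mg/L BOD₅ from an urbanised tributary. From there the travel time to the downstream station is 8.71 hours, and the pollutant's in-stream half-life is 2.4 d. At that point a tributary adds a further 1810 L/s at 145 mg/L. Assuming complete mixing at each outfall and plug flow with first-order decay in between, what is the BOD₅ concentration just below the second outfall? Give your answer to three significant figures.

After mixing, C = (58700·3.000 + 3120·132.0) / 61820 = 587900/61820 = 9.511 mg/L; combined flow 61820 L/s.
Half-life 2.4 d → k = ln 2 / 2.4 = 0.2888 d⁻¹.
After decay, C = 9.511 × e^(−kt) = 9.511 × 0.9005 = 8.564 mg/L.
At the second outfall, C = (61820·8.564 + 1810·145.0) / (61820 + 1810) = 12.45 mg/L.

12.4 mg/L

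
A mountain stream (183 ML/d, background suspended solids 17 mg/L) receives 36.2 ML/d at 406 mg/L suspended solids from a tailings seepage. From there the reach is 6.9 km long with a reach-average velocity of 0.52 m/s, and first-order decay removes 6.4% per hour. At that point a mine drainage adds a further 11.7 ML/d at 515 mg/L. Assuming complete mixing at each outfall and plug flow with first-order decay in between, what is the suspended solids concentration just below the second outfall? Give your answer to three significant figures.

Mixed concentration C = ΣQC/ΣQ = (183.0·17.00 + 36.20·406.0) / 219.2 = 17810/219.2 = 81.24 mg/L; combined flow 219.2 ML/d.
Travel time t = 6.9·1000 / 0.52 = 13270 s = 3.686 h.
6.4%/h lost → k = −ln(1 − 0.064) = 0.06614 h⁻¹.
After decay, C = 81.24 × e^(−kt) = 81.24 × 0.7837 = 63.67 mg/L.
Second outfall: C = (219.2·63.67 + 11.70·515.0)/230.9 = 86.54 mg/L.

86.5 mg/L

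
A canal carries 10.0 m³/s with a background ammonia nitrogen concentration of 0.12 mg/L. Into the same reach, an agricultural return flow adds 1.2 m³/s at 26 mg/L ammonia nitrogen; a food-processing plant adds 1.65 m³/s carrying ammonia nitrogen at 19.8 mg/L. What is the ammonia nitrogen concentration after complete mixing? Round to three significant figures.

5.06 mg/L

After mixing, C = (10.00·0.1200 + 1.200·26.00 + 1.650·19.80) / 12.85 = 65.07/12.85 = 5.064 mg/L.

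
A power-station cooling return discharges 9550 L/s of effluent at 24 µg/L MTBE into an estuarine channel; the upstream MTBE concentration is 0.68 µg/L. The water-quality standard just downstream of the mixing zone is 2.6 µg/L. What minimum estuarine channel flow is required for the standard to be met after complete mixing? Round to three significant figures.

Set C_mix = 2.6: (Q·0.6800 + 9550·24.00) / (Q + 9550) = 2.6
→ Q = 9550·(24.00 − 2.6)/(2.6 − 0.6800) = 106400 L/s.

106000 L/s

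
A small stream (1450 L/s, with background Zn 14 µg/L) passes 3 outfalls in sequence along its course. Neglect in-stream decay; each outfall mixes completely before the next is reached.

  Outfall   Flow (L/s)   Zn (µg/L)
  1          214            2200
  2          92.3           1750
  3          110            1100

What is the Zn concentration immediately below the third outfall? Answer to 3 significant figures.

415 µg/L

After outfall 1: Q = 1450 + 214.0 = 1664 L/s; C = (1450·14.00 + 214.0·2200)/1664 = 295.1 µg/L.
After outfall 2: Q = 1664 + 92.30 = 1756 L/s; C = (1664·295.1 + 92.30·1750)/1756 = 371.6 µg/L.
After outfall 3: Q = 1756 + 110.0 = 1866 L/s; C = (1756·371.6 + 110.0·1100)/1866 = 414.5 µg/L.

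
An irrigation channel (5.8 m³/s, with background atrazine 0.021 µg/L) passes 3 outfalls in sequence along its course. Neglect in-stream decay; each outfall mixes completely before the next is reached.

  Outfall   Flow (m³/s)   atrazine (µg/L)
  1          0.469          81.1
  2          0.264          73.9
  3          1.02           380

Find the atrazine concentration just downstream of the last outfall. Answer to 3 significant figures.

After outfall 1: Q = 5.800 + 0.4690 = 6.269 m³/s; C = (5.800·0.02100 + 0.4690·81.10)/6.269 = 6.087 µg/L.
After outfall 2: Q = 6.269 + 0.2640 = 6.533 m³/s; C = (6.269·6.087 + 0.2640·73.90)/6.533 = 8.827 µg/L.
After outfall 3: Q = 6.533 + 1.020 = 7.553 m³/s; C = (6.533·8.827 + 1.020·380.0)/7.553 = 58.95 µg/L.

59.0 µg/L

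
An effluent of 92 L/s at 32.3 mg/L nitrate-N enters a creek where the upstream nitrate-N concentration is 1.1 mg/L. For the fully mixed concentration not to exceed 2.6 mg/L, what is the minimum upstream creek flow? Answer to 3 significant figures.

Set C_mix = 2.6: (Q·1.100 + 92.00·32.30) / (Q + 92.00) = 2.6
→ Q = 92.00·(32.30 − 2.6)/(2.6 − 1.100) = 1822 L/s.

1820 L/s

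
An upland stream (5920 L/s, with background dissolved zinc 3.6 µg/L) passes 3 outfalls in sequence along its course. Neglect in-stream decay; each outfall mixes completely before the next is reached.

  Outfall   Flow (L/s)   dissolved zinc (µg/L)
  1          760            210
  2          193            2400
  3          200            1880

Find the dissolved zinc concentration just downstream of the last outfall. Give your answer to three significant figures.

Outfall 1: combined Q = 6680 L/s; C = (5920·3.600 + 760.0·210.0)/6680 = 27.08 µg/L.
Outfall 2: combined Q = 6873 L/s; C = (6680·27.08 + 193.0·2400)/6873 = 93.72 µg/L.
Outfall 3: combined Q = 7073 L/s; C = (6873·93.72 + 200.0·1880)/7073 = 144.2 µg/L.

144 µg/L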